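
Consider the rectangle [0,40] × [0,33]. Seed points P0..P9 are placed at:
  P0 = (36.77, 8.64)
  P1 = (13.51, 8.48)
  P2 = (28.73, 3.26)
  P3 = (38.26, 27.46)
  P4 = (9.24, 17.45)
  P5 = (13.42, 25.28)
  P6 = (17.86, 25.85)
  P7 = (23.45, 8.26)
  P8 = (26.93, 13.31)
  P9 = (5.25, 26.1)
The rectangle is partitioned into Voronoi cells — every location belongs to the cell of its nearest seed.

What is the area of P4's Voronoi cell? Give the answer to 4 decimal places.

1. box [0,40]×[0,33]: [(0, 0) (40, 0) (40, 33) (0, 33)]
2. ⊥bis P4·P0 via (23.005,13.045): [(0, 0) (18.8304, 0) (29.3909, 33) (0, 33)]  |A|=795.6515
3. ⊥bis P4·P1 via (11.375,12.965): [(0, 7.5501) (25.0649, 19.4818) (29.3909, 33) (0, 33)]  |A|=517.6045
4. ⊥bis P4·P2 via (18.985,10.355): [(0, 7.5501) (25.0649, 19.4818) (29.3909, 33) (0, 33)]  |A|=517.6045
5. ⊥bis P4·P3 via (23.75,22.455): [(0, 7.5501) (24.8164, 19.3635) (20.1127, 33) (0, 33)]  |A|=452.9195
6. ⊥bis P4·P5 via (11.33,21.365): [(0, 27.4135) (0, 7.5501) (19.6691, 16.9132)]  |A|=195.3464
7. ⊥bis P4·P6 via (13.55,21.65): [(16.536, 18.5858) (0, 27.4135) (0, 7.5501) (18.6422, 16.4244)]  |A|=193.7219
8. ⊥bis P4·P7 via (16.345,12.855): [(16.536, 18.5858) (0, 27.4135) (0, 7.5501) (18.6422, 16.4244)]  |A|=193.7219
9. ⊥bis P4·P8 via (18.085,15.38): [(18.39, 16.6832) (16.536, 18.5858) (0, 27.4135) (0, 7.5501) (18.2902, 16.2569)]  |A|=193.6552
10. ⊥bis P4·P9 via (7.245,21.775): [(18.39, 16.6832) (16.536, 18.5858) (9.0244, 22.5958) (0, 18.4331) (0, 7.5501) (18.2902, 16.2569)]  |A|=153.1338
11. canonical 6-gon: [(18.39, 16.6832) (16.536, 18.5858) (9.0244, 22.5958) (0, 18.4331) (0, 7.5501) (18.2902, 16.2569)]
12. shoelace: 153.1338

Area of P4's cell: 153.1338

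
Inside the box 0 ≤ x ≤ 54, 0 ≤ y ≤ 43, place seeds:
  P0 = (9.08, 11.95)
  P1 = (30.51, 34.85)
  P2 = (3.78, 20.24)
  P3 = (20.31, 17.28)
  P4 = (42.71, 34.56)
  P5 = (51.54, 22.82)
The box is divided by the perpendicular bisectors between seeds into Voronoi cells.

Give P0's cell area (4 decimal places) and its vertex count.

Area of P0's cell: 287.4951 (4 vertices)

1. box [0,54]×[0,43]: [(0, 0) (54, 0) (54, 43) (0, 43)]
2. ⊥bis P0·P1 via (19.795,23.4): [(0, 41.9243) (0, 0) (44.8001, 0)]  |A|=939.1075
3. ⊥bis P0·P2 via (6.43,16.095): [(19.008, 24.1364) (0, 11.9841) (0, 0) (44.8001, 0)]  |A|=654.5555
4. ⊥bis P0·P3 via (14.695,14.615): [(12.232, 19.8044) (0, 11.9841) (0, 0) (21.6316, 0)]  |A|=287.4951
5. ⊥bis P0·P4 via (25.895,23.255): [(12.232, 19.8044) (0, 11.9841) (0, 0) (21.6316, 0)]  |A|=287.4951
6. ⊥bis P0·P5 via (30.31,17.385): [(12.232, 19.8044) (0, 11.9841) (0, 0) (21.6316, 0)]  |A|=287.4951
7. canonical 4-gon: [(12.232, 19.8044) (0, 11.9841) (0, 0) (21.6316, 0)]
8. shoelace: 287.4951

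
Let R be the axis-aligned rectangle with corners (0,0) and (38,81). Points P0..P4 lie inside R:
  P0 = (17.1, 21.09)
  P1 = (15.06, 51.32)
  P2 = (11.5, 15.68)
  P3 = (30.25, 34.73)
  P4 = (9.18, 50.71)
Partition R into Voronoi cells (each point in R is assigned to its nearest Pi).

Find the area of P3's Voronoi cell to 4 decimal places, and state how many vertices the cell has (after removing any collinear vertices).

Area of P3's cell: 491.2756 (3 vertices)

1. box [0,38]×[0,81]: [(0, 0) (38, 0) (38, 81) (0, 81)]
2. ⊥bis P3·P0 via (23.675,27.91): [(0, 50.7345) (38, 14.0996) (38, 81) (0, 81)]  |A|=1846.1519
3. ⊥bis P3·P1 via (22.655,43.025): [(15.1369, 36.1414) (38, 14.0996) (38, 57.0751)]  |A|=491.2756
4. ⊥bis P3·P2 via (20.875,25.205): [(15.1369, 36.1414) (38, 14.0996) (38, 57.0751)]  |A|=491.2756
5. ⊥bis P3·P4 via (19.715,42.72): [(15.1369, 36.1414) (38, 14.0996) (38, 57.0751)]  |A|=491.2756
6. canonical 3-gon: [(15.1369, 36.1414) (38, 14.0996) (38, 57.0751)]
7. shoelace: 491.2756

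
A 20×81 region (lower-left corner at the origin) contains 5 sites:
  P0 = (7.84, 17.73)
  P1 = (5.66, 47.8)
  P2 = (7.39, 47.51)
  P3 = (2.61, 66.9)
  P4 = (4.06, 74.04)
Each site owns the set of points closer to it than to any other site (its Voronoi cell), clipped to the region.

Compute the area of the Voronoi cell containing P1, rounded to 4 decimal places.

1. box [0,20]×[0,81]: [(0, 0) (20, 0) (20, 81) (0, 81)]
2. ⊥bis P1·P0 via (6.75,32.765): [(0, 32.2756) (20, 33.7256) (20, 81) (0, 81)]  |A|=959.9877
3. ⊥bis P1·P2 via (6.525,47.655): [(0, 32.2756) (3.9955, 32.5653) (12.1146, 81) (0, 81)]  |A|=390.7235
4. ⊥bis P1·P3 via (4.135,57.35): [(0, 56.6897) (0, 32.2756) (3.9955, 32.5653) (8.2606, 58.0088)]  |A|=151.0497
5. ⊥bis P1·P4 via (4.86,60.92): [(0, 56.6897) (0, 32.2756) (3.9955, 32.5653) (8.2606, 58.0088)]  |A|=151.0497
6. canonical 4-gon: [(0, 56.6897) (0, 32.2756) (3.9955, 32.5653) (8.2606, 58.0088)]
7. shoelace: 151.0497

Area of P1's cell: 151.0497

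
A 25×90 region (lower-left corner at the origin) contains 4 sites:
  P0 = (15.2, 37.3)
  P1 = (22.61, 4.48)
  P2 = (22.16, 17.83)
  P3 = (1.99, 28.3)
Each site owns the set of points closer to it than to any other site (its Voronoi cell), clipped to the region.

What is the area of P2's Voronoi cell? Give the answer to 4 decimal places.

Area of P2's cell: 251.3494

1. box [0,25]×[0,90]: [(0, 0) (25, 0) (25, 90) (0, 90)]
2. ⊥bis P2·P0 via (18.68,27.565): [(0, 20.8874) (0, 0) (25, 0) (25, 29.8242)]  |A|=633.8954
3. ⊥bis P2·P1 via (22.385,11.155): [(0, 20.8874) (0, 10.4004) (25, 11.2431) (25, 29.8242)]  |A|=363.3505
4. ⊥bis P2·P3 via (12.075,23.065): [(13.4382, 25.6912) (5.599, 10.5892) (25, 11.2431) (25, 29.8242)]  |A|=251.3494
5. canonical 4-gon: [(13.4382, 25.6912) (5.599, 10.5892) (25, 11.2431) (25, 29.8242)]
6. shoelace: 251.3494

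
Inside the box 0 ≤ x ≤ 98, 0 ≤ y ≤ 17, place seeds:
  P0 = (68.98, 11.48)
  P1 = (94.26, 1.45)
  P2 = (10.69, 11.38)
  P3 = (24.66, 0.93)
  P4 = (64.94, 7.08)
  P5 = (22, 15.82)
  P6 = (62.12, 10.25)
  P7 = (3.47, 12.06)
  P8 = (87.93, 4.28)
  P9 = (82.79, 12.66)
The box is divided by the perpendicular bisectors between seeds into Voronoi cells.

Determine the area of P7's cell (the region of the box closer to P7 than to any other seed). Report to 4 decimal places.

Area of P7's cell: 115.2044

1. box [0,98]×[0,17]: [(0, 0) (98, 0) (98, 17) (0, 17)]
2. ⊥bis P7·P0 via (36.225,11.77): [(0, 0) (36.1208, 0) (36.2713, 17) (0, 17)]  |A|=615.3328
3. ⊥bis P7·P1 via (48.865,6.755): [(0, 0) (36.1208, 0) (36.2713, 17) (0, 17)]  |A|=615.3328
4. ⊥bis P7·P2 via (7.08,11.72): [(0, 0) (5.9762, 0) (7.5773, 17) (0, 17)]  |A|=115.2044
5. ⊥bis P7·P3 via (14.065,6.495): [(0, 0) (5.9762, 0) (7.5773, 17) (0, 17)]  |A|=115.2044
6. ⊥bis P7·P4 via (34.205,9.57): [(0, 0) (5.9762, 0) (7.5773, 17) (0, 17)]  |A|=115.2044
7. ⊥bis P7·P5 via (12.735,13.94): [(0, 0) (5.9762, 0) (7.5773, 17) (0, 17)]  |A|=115.2044
8. ⊥bis P7·P6 via (32.795,11.155): [(0, 0) (5.9762, 0) (7.5773, 17) (0, 17)]  |A|=115.2044
9. ⊥bis P7·P8 via (45.7,8.17): [(0, 0) (5.9762, 0) (7.5773, 17) (0, 17)]  |A|=115.2044
10. ⊥bis P7·P9 via (43.13,12.36): [(0, 0) (5.9762, 0) (7.5773, 17) (0, 17)]  |A|=115.2044
11. canonical 4-gon: [(0, 0) (5.9762, 0) (7.5773, 17) (0, 17)]
12. shoelace: 115.2044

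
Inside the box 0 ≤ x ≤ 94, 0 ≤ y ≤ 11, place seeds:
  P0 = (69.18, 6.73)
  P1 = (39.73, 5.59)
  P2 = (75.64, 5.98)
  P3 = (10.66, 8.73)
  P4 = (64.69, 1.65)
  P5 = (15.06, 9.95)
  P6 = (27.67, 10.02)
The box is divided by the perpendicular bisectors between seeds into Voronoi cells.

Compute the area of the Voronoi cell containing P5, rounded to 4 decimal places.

1. box [0,94]×[0,11]: [(0, 0) (94, 0) (94, 11) (0, 11)]
2. ⊥bis P5·P0 via (42.12,8.34): [(0, 0) (41.6238, 0) (42.2783, 11) (0, 11)]  |A|=461.4613
3. ⊥bis P5·P1 via (27.395,7.77): [(0, 0) (26.0218, 0) (27.9658, 11) (0, 11)]  |A|=296.932
4. ⊥bis P5·P2 via (45.35,7.965): [(0, 0) (26.0218, 0) (27.9658, 11) (0, 11)]  |A|=296.932
5. ⊥bis P5·P3 via (12.86,9.34): [(15.4497, 0) (26.0218, 0) (27.9658, 11) (12.3997, 11)]  |A|=143.76
6. ⊥bis P5·P4 via (39.875,5.8): [(15.4497, 0) (26.0218, 0) (27.9658, 11) (12.3997, 11)]  |A|=143.76
7. ⊥bis P5·P6 via (21.365,9.985): [(15.4497, 0) (21.4204, 0) (21.3594, 11) (12.3997, 11)]  |A|=82.1169
8. canonical 4-gon: [(15.4497, 0) (21.4204, 0) (21.3594, 11) (12.3997, 11)]
9. shoelace: 82.1169

Area of P5's cell: 82.1169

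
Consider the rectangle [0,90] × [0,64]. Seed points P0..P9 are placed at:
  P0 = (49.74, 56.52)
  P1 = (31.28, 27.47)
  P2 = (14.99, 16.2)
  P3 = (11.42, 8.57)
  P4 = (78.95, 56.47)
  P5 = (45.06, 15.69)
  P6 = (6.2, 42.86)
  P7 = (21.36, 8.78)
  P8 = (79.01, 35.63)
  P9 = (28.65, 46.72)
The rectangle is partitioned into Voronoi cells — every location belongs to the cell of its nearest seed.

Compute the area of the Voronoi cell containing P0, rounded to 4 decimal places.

1. box [0,90]×[0,64]: [(0, 0) (90, 0) (90, 64) (0, 64)]
2. ⊥bis P0·P1 via (40.51,41.995): [(90, 10.5463) (90, 64) (5.8813, 64)]  |A|=2248.228
3. ⊥bis P0·P2 via (32.365,36.36): [(90, 10.5463) (90, 64) (5.8813, 64)]  |A|=2248.228
4. ⊥bis P0·P3 via (30.58,32.545): [(90, 10.5463) (90, 64) (5.8813, 64)]  |A|=2248.228
5. ⊥bis P0·P4 via (64.345,56.495): [(64.2943, 26.8811) (64.3578, 64) (5.8813, 64)]  |A|=1085.2915
6. ⊥bis P0·P5 via (47.4,36.105): [(50.3025, 35.7723) (64.3068, 34.1671) (64.3578, 64) (5.8813, 64)]  |A|=1034.2638
7. ⊥bis P0·P6 via (27.97,49.69): [(27.8628, 50.0318) (50.3025, 35.7723) (64.3068, 34.1671) (64.3578, 64) (23.4805, 64)]  |A|=911.3493
8. ⊥bis P0·P7 via (35.55,32.65): [(27.8628, 50.0318) (50.3025, 35.7723) (64.3068, 34.1671) (64.3578, 64) (23.4805, 64)]  |A|=911.3493
9. ⊥bis P0·P8 via (64.375,46.075): [(27.8628, 50.0318) (50.3025, 35.7723) (56.5138, 35.0604) (64.327, 46.0078) (64.3578, 64) (23.4805, 64)]  |A|=865.2034
10. ⊥bis P0·P9 via (39.195,51.62): [(44.9905, 39.1478) (50.3025, 35.7723) (56.5138, 35.0604) (64.327, 46.0078) (64.3578, 64) (33.4423, 64)]  |A|=645.6427
11. canonical 6-gon: [(44.9905, 39.1478) (50.3025, 35.7723) (56.5138, 35.0604) (64.327, 46.0078) (64.3578, 64) (33.4423, 64)]
12. shoelace: 645.6427

Area of P0's cell: 645.6427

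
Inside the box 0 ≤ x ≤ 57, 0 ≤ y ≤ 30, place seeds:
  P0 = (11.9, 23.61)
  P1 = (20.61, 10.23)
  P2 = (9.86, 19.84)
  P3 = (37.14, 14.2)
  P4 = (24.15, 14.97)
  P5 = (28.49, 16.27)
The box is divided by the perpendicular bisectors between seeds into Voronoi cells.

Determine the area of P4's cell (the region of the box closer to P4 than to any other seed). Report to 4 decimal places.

1. box [0,57]×[0,30]: [(0, 0) (57, 0) (57, 30) (0, 30)]
2. ⊥bis P4·P0 via (18.025,19.29): [(4.4196, 0) (57, 0) (57, 30) (25.5788, 30)]  |A|=1260.0229
3. ⊥bis P4·P1 via (22.38,12.6): [(16.437, 17.0385) (39.2512, 0) (57, 0) (57, 30) (25.5788, 30)]  |A|=963.285
4. ⊥bis P4·P2 via (17.005,17.405): [(17.2944, 18.2541) (16.7902, 16.7747) (39.2512, 0) (57, 0) (57, 30) (25.5788, 30)]  |A|=962.9572
5. ⊥bis P4·P3 via (30.645,14.585): [(17.2944, 18.2541) (16.7902, 16.7747) (30.1819, 6.7732) (31.5587, 30) (25.5788, 30)]  |A|=205.1189
6. ⊥bis P4·P5 via (26.32,15.62): [(23.0757, 26.451) (17.2944, 18.2541) (16.7902, 16.7747) (28.6207, 7.9392)]  |A|=87.2156
7. canonical 4-gon: [(23.0757, 26.451) (17.2944, 18.2541) (16.7902, 16.7747) (28.6207, 7.9392)]
8. shoelace: 87.2156

Area of P4's cell: 87.2156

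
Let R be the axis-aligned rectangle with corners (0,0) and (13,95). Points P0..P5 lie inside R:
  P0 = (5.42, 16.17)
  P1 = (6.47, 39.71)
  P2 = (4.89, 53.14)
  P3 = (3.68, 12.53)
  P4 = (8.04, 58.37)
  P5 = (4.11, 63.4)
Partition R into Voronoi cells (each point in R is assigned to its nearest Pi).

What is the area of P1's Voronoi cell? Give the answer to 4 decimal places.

1. box [0,13]×[0,95]: [(0, 0) (13, 0) (13, 95) (0, 95)]
2. ⊥bis P1·P0 via (5.945,27.94): [(0, 28.2052) (13, 27.6253) (13, 95) (0, 95)]  |A|=872.1018
3. ⊥bis P1·P2 via (5.68,46.425): [(0, 45.7568) (0, 28.2052) (13, 27.6253) (13, 47.2862)]  |A|=241.8809
4. ⊥bis P1·P3 via (5.075,26.12): [(0, 45.7568) (0, 28.2052) (13, 27.6253) (13, 47.2862)]  |A|=241.8809
5. ⊥bis P1·P4 via (7.255,49.04): [(0, 45.7568) (0, 28.2052) (13, 27.6253) (13, 47.2862)]  |A|=241.8809
6. ⊥bis P1·P5 via (5.29,51.555): [(0, 45.7568) (0, 28.2052) (13, 27.6253) (13, 47.2862)]  |A|=241.8809
7. canonical 4-gon: [(0, 45.7568) (0, 28.2052) (13, 27.6253) (13, 47.2862)]
8. shoelace: 241.8809

Area of P1's cell: 241.8809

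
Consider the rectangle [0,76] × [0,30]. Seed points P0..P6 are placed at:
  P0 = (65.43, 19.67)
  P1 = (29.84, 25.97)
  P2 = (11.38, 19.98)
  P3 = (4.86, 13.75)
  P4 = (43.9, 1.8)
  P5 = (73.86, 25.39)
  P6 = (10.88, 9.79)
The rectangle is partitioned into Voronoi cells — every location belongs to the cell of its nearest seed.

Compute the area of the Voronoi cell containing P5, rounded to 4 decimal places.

Area of P5's cell: 96.1631

1. box [0,76]×[0,30]: [(0, 0) (76, 0) (76, 30) (0, 30)]
2. ⊥bis P5·P0 via (69.645,22.53): [(76, 13.1642) (76, 30) (64.5764, 30)]  |A|=96.1631
3. ⊥bis P5·P1 via (51.85,25.68): [(76, 13.1642) (76, 30) (64.5764, 30)]  |A|=96.1631
4. ⊥bis P5·P2 via (42.62,22.685): [(76, 13.1642) (76, 30) (64.5764, 30)]  |A|=96.1631
5. ⊥bis P5·P3 via (39.36,19.57): [(76, 13.1642) (76, 30) (64.5764, 30)]  |A|=96.1631
6. ⊥bis P5·P4 via (58.88,13.595): [(76, 13.1642) (76, 30) (64.5764, 30)]  |A|=96.1631
7. ⊥bis P5·P6 via (42.37,17.59): [(76, 13.1642) (76, 30) (64.5764, 30)]  |A|=96.1631
8. canonical 3-gon: [(76, 13.1642) (76, 30) (64.5764, 30)]
9. shoelace: 96.1631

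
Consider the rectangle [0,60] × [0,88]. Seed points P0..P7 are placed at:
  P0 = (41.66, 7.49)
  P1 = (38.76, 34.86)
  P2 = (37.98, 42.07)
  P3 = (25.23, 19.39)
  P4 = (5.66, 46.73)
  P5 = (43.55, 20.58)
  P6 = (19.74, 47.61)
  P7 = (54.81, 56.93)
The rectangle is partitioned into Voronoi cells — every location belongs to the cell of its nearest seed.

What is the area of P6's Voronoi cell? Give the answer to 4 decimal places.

1. box [0,60]×[0,88]: [(0, 0) (60, 0) (60, 88) (0, 88)]
2. ⊥bis P6·P0 via (30.7,27.55): [(0, 10.7767) (60, 43.5584) (60, 88) (0, 88)]  |A|=3649.9472
3. ⊥bis P6·P1 via (29.25,41.235): [(0, 10.7767) (13.9367, 18.3912) (60, 87.1068) (60, 88) (0, 88)]  |A|=2646.9565
4. ⊥bis P6·P2 via (28.86,44.84): [(0, 10.7767) (13.9367, 18.3912) (26.5349, 37.1846) (41.9689, 88) (0, 88)]  |A|=2173.8821
5. ⊥bis P6·P3 via (22.485,33.5): [(0, 29.1257) (24.3018, 33.8534) (26.5349, 37.1846) (41.9689, 88) (0, 88)]  |A|=1882.6412
6. ⊥bis P6·P4 via (12.7,47.17): [(13.6617, 31.7835) (24.3018, 33.8534) (26.5349, 37.1846) (41.9689, 88) (10.1481, 88)]  |A|=1195.2348
7. ⊥bis P6·P5 via (31.645,34.095): [(13.6617, 31.7835) (24.3018, 33.8534) (26.5349, 37.1846) (41.9689, 88) (10.1481, 88)]  |A|=1195.2348
8. ⊥bis P6·P7 via (37.275,52.27): [(13.6617, 31.7835) (24.3018, 33.8534) (26.5349, 37.1846) (34.4012, 63.0839) (27.7796, 88) (10.1481, 88)]  |A|=1018.4635
9. canonical 6-gon: [(13.6617, 31.7835) (24.3018, 33.8534) (26.5349, 37.1846) (34.4012, 63.0839) (27.7796, 88) (10.1481, 88)]
10. shoelace: 1018.4635

Area of P6's cell: 1018.4635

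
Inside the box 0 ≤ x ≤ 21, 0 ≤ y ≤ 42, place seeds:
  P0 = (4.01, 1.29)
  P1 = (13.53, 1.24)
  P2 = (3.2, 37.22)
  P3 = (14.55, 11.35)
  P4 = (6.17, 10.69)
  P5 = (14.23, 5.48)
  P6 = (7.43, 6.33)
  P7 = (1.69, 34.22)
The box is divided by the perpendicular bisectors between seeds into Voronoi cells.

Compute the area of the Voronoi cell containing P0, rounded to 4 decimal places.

Area of P0's cell: 41.0397

1. box [0,21]×[0,42]: [(0, 0) (21, 0) (21, 42) (0, 42)]
2. ⊥bis P0·P1 via (8.77,1.265): [(0, 0) (8.7634, 0) (8.9839, 42) (0, 42)]  |A|=372.6933
3. ⊥bis P0·P2 via (3.605,19.255): [(0, 19.1737) (0, 0) (8.7634, 0) (8.8651, 19.3736)]  |A|=169.8774
4. ⊥bis P0·P3 via (9.28,6.32): [(0, 16.0428) (0, 0) (8.7634, 0) (8.7992, 6.8237)]  |A|=100.4812
5. ⊥bis P0·P4 via (5.09,5.99): [(0, 7.1596) (0, 0) (8.7634, 0) (8.7904, 5.1397)]  |A|=53.9883
6. ⊥bis P0·P5 via (9.12,3.385): [(8.3601, 5.2386) (0, 7.1596) (0, 0) (8.7634, 0) (8.7854, 4.2011)]  |A|=53.7861
7. ⊥bis P0·P6 via (5.72,3.81): [(1.185, 6.8873) (0, 7.1596) (0, 0) (8.7634, 0) (8.7725, 1.7387)]  |A|=41.0397
8. ⊥bis P0·P7 via (2.85,17.755): [(1.185, 6.8873) (0, 7.1596) (0, 0) (8.7634, 0) (8.7725, 1.7387)]  |A|=41.0397
9. canonical 5-gon: [(1.185, 6.8873) (0, 7.1596) (0, 0) (8.7634, 0) (8.7725, 1.7387)]
10. shoelace: 41.0397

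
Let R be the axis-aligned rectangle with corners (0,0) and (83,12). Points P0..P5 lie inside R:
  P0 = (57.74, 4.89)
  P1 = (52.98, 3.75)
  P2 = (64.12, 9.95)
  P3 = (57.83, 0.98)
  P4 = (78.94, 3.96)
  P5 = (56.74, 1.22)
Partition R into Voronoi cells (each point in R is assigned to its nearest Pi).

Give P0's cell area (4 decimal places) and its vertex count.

1. box [0,83]×[0,12]: [(0, 0) (83, 0) (83, 12) (0, 12)]
2. ⊥bis P0·P1 via (55.36,4.32): [(56.3946, 0) (83, 0) (83, 12) (53.5207, 12)]  |A|=336.5082
3. ⊥bis P0·P2 via (60.93,7.42): [(56.3946, 0) (66.8148, 0) (57.2976, 12) (53.5207, 12)]  |A|=85.1827
4. ⊥bis P0·P3 via (57.785,2.935): [(55.7032, 2.8871) (64.3669, 3.0865) (57.2976, 12) (53.5207, 12)]  |A|=56.5263
5. ⊥bis P0·P4 via (68.34,4.425): [(55.7032, 2.8871) (64.3669, 3.0865) (57.2976, 12) (53.5207, 12)]  |A|=56.5263
6. ⊥bis P0·P5 via (57.24,3.055): [(55.5529, 3.5147) (57.6885, 2.9328) (64.3669, 3.0865) (57.2976, 12) (53.5207, 12)]  |A|=55.8999
7. canonical 5-gon: [(55.5529, 3.5147) (57.6885, 2.9328) (64.3669, 3.0865) (57.2976, 12) (53.5207, 12)]
8. shoelace: 55.8999

Area of P0's cell: 55.8999 (5 vertices)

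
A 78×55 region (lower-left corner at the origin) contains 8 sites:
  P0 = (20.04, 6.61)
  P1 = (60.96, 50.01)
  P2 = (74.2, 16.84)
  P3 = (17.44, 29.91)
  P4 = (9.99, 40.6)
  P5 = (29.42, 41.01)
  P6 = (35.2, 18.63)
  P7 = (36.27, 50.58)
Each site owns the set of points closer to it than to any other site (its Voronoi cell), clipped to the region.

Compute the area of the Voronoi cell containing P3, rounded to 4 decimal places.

1. box [0,78]×[0,55]: [(0, 0) (78, 0) (78, 55) (0, 55)]
2. ⊥bis P3·P0 via (18.74,18.26): [(0, 16.1688) (78, 24.8727) (78, 55) (0, 55)]  |A|=2689.3797
3. ⊥bis P3·P1 via (39.2,39.96): [(0, 16.1688) (47.7283, 21.4947) (32.2537, 55) (0, 55)]  |A|=1467.0064
4. ⊥bis P3·P2 via (45.82,23.375): [(0, 16.1688) (45.3253, 21.2266) (46.166, 24.8775) (32.2537, 55) (0, 55)]  |A|=1462.7326
5. ⊥bis P3·P4 via (13.715,35.255): [(0, 25.6968) (0, 16.1688) (45.3253, 21.2266) (46.166, 24.8775) (34.6384, 49.8368)]  |A|=871.9592
6. ⊥bis P3·P5 via (23.43,35.46): [(19.7336, 39.4494) (0, 25.6968) (0, 16.1688) (37.4338, 20.346)]  |A|=488.5362
7. ⊥bis P3·P6 via (26.32,24.27): [(29.3613, 29.0585) (19.7336, 39.4494) (0, 25.6968) (0, 16.1688) (22.7899, 18.7119)]  |A|=418.1484
8. ⊥bis P3·P7 via (26.855,40.245): [(29.3613, 29.0585) (19.7336, 39.4494) (0, 25.6968) (0, 16.1688) (22.7899, 18.7119)]  |A|=418.1484
9. canonical 5-gon: [(29.3613, 29.0585) (19.7336, 39.4494) (0, 25.6968) (0, 16.1688) (22.7899, 18.7119)]
10. shoelace: 418.1484

Area of P3's cell: 418.1484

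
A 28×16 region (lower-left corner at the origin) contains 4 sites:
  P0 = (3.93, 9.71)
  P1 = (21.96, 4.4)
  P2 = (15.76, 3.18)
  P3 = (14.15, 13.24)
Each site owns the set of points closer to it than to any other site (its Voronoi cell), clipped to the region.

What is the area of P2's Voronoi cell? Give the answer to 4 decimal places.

Area of P2's cell: 83.3221

1. box [0,28]×[0,16]: [(0, 0) (28, 0) (28, 16) (0, 16)]
2. ⊥bis P2·P0 via (9.845,6.445): [(6.2874, 0) (28, 0) (28, 16) (15.1192, 16)]  |A|=276.7466
3. ⊥bis P2·P1 via (18.86,3.79): [(6.2874, 0) (19.6058, 0) (16.4574, 16) (15.1192, 16)]  |A|=117.2519
4. ⊥bis P2·P3 via (14.955,8.21): [(10.4185, 7.484) (6.2874, 0) (19.6058, 0) (17.8976, 8.6809)]  |A|=83.3221
5. canonical 4-gon: [(10.4185, 7.484) (6.2874, 0) (19.6058, 0) (17.8976, 8.6809)]
6. shoelace: 83.3221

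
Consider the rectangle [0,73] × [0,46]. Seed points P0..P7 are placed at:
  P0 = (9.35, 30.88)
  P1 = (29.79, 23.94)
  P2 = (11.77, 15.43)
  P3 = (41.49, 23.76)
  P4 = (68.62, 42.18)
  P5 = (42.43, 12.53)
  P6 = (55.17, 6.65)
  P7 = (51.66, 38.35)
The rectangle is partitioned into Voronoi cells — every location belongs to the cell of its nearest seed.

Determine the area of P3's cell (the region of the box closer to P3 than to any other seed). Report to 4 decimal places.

Area of P3's cell: 266.0787

1. box [0,73]×[0,46]: [(0, 0) (73, 0) (73, 46) (0, 46)]
2. ⊥bis P3·P0 via (25.42,27.32): [(19.3678, 0) (73, 0) (73, 46) (29.5582, 46)]  |A|=2232.7026
3. ⊥bis P3·P1 via (35.64,23.85): [(35.2731, 0) (73, 0) (73, 46) (35.9808, 46)]  |A|=1719.1615
4. ⊥bis P3·P2 via (26.63,19.595): [(35.2731, 0) (73, 0) (73, 46) (35.9808, 46)]  |A|=1719.1615
5. ⊥bis P3·P4 via (55.055,32.97): [(35.2731, 0) (73, 0) (73, 6.5396) (46.2082, 46) (35.9808, 46)]  |A|=1190.5548
6. ⊥bis P3·P5 via (41.96,18.145): [(35.544, 17.608) (63.875, 19.9794) (46.2082, 46) (35.9808, 46)]  |A|=534.733
7. ⊥bis P3·P6 via (48.33,15.205): [(35.544, 17.608) (53.182, 19.0843) (60.5066, 24.9406) (46.2082, 46) (35.9808, 46)]  |A|=506.7004
8. ⊥bis P3·P7 via (46.575,31.055): [(35.8657, 38.52) (35.544, 17.608) (53.182, 19.0843) (58.1034, 23.0191)]  |A|=266.0787
9. canonical 4-gon: [(35.8657, 38.52) (35.544, 17.608) (53.182, 19.0843) (58.1034, 23.0191)]
10. shoelace: 266.0787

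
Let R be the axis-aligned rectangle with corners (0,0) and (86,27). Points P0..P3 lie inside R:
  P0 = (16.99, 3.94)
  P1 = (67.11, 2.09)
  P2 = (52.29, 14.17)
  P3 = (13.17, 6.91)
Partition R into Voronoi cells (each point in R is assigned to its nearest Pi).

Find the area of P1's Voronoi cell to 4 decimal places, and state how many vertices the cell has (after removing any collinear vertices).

Area of P1's cell: 591.9165 (4 vertices)

1. box [0,86]×[0,27]: [(0, 0) (86, 0) (86, 27) (0, 27)]
2. ⊥bis P1·P0 via (42.05,3.015): [(41.9387, 0) (86, 0) (86, 27) (42.9353, 27)]  |A|=1176.2006
3. ⊥bis P1·P2 via (59.7,8.13): [(53.0731, 0) (86, 0) (86, 27) (75.0812, 27)]  |A|=591.9165
4. ⊥bis P1·P3 via (40.14,4.5): [(53.0731, 0) (86, 0) (86, 27) (75.0812, 27)]  |A|=591.9165
5. canonical 4-gon: [(53.0731, 0) (86, 0) (86, 27) (75.0812, 27)]
6. shoelace: 591.9165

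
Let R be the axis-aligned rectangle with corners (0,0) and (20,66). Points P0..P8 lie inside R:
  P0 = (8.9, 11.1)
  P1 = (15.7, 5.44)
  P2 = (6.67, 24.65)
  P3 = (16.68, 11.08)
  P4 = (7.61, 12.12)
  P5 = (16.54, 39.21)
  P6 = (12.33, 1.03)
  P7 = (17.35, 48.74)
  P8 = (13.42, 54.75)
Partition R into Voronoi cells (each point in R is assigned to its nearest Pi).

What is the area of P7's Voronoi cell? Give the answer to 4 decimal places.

Area of P7's cell: 82.5859

1. box [0,20]×[0,66]: [(0, 0) (20, 0) (20, 66) (0, 66)]
2. ⊥bis P7·P0 via (13.125,29.92): [(0, 32.8665) (20, 28.3766) (20, 66) (0, 66)]  |A|=707.569
3. ⊥bis P7·P1 via (16.525,27.09): [(0, 32.8665) (20, 28.3766) (20, 66) (0, 66)]  |A|=707.569
4. ⊥bis P7·P2 via (12.01,36.695): [(0, 42.0195) (20, 33.1527) (20, 66) (0, 66)]  |A|=568.2778
5. ⊥bis P7·P3 via (17.015,29.91): [(0, 42.0195) (20, 33.1527) (20, 66) (0, 66)]  |A|=568.2778
6. ⊥bis P7·P4 via (12.48,30.43): [(0, 42.0195) (20, 33.1527) (20, 66) (0, 66)]  |A|=568.2778
7. ⊥bis P7·P5 via (16.945,43.975): [(0, 45.4152) (20, 43.7153) (20, 66) (0, 66)]  |A|=428.6942
8. ⊥bis P7·P6 via (14.84,24.885): [(0, 45.4152) (20, 43.7153) (20, 66) (0, 66)]  |A|=428.6942
9. ⊥bis P7·P8 via (15.385,51.745): [(5.0489, 44.9861) (20, 43.7153) (20, 54.7628)]  |A|=82.5859
10. canonical 3-gon: [(5.0489, 44.9861) (20, 43.7153) (20, 54.7628)]
11. shoelace: 82.5859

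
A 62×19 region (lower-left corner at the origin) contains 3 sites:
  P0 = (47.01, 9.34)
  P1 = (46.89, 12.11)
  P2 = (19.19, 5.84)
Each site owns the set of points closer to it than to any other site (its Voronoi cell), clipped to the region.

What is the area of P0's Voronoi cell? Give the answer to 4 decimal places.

Area of P0's cell: 307.4819

1. box [0,62]×[0,19]: [(0, 0) (62, 0) (62, 19) (0, 19)]
2. ⊥bis P0·P1 via (46.95,10.725): [(0, 8.6911) (0, 0) (62, 0) (62, 11.377)]  |A|=622.1096
3. ⊥bis P0·P2 via (33.1,7.59): [(32.7828, 10.1113) (34.0549, 0) (62, 0) (62, 11.377)]  |A|=307.4819
4. canonical 4-gon: [(32.7828, 10.1113) (34.0549, 0) (62, 0) (62, 11.377)]
5. shoelace: 307.4819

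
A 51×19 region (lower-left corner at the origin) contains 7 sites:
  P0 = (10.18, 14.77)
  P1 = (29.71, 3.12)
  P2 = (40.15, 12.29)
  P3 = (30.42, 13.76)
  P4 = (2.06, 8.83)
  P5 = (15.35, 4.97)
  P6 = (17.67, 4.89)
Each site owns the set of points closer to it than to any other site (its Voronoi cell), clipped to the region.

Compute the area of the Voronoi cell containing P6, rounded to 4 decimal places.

Area of P6's cell: 92.1980

1. box [0,51]×[0,19]: [(0, 0) (51, 0) (51, 19) (0, 19)]
2. ⊥bis P6·P0 via (13.925,9.83): [(0.9583, 0) (51, 0) (51, 19) (26.0211, 19)]  |A|=712.6957
3. ⊥bis P6·P1 via (23.69,4.005): [(25.8785, 18.8919) (0.9583, 0) (23.1012, 0)]  |A|=209.1611
4. ⊥bis P6·P2 via (28.91,8.59): [(25.7675, 18.1365) (25.5906, 18.6737) (0.9583, 0) (23.1012, 0)]  |A|=209.0645
5. ⊥bis P6·P3 via (24.045,9.325): [(24.3976, 8.8182) (20.3206, 14.6785) (0.9583, 0) (23.1012, 0)]  |A|=184.2866
6. ⊥bis P6·P4 via (9.865,6.86): [(24.3976, 8.8182) (20.3206, 14.6785) (9.8313, 6.7266) (8.1335, 0) (23.1012, 0)]  |A|=160.1543
7. ⊥bis P6·P5 via (16.51,4.93): [(24.3976, 8.8182) (20.3206, 14.6785) (16.7529, 11.9738) (16.34, 0) (23.1012, 0)]  |A|=92.198
8. canonical 5-gon: [(24.3976, 8.8182) (20.3206, 14.6785) (16.7529, 11.9738) (16.34, 0) (23.1012, 0)]
9. shoelace: 92.198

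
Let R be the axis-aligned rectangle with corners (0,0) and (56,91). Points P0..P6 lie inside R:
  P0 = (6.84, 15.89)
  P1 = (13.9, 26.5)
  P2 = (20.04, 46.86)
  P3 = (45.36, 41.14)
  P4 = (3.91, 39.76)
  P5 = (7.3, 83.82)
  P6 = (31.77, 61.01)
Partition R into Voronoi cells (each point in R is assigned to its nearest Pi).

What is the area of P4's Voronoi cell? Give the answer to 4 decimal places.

1. box [0,56]×[0,91]: [(0, 0) (56, 0) (56, 91) (0, 91)]
2. ⊥bis P4·P0 via (5.375,27.825): [(0, 27.1652) (56, 34.0391) (56, 91) (0, 91)]  |A|=3382.278
3. ⊥bis P4·P1 via (8.905,33.13): [(0, 27.1652) (1.1801, 27.3101) (56, 68.6111) (56, 91) (0, 91)]  |A|=2434.662
4. ⊥bis P4·P2 via (11.975,43.31): [(0, 70.5152) (0, 27.1652) (1.1801, 27.3101) (14.5755, 37.4021)]  |A|=320.9079
5. ⊥bis P4·P3 via (24.635,40.45): [(0, 70.5152) (0, 27.1652) (1.1801, 27.3101) (14.5755, 37.4021)]  |A|=320.9079
6. ⊥bis P4·P5 via (5.605,61.79): [(3.7787, 61.9305) (0, 62.2213) (0, 27.1652) (1.1801, 27.3101) (14.5755, 37.4021)]  |A|=305.2376
7. ⊥bis P4·P6 via (17.84,50.385): [(3.7787, 61.9305) (0, 62.2213) (0, 27.1652) (1.1801, 27.3101) (14.5755, 37.4021)]  |A|=305.2376
8. canonical 5-gon: [(3.7787, 61.9305) (0, 62.2213) (0, 27.1652) (1.1801, 27.3101) (14.5755, 37.4021)]
9. shoelace: 305.2376

Area of P4's cell: 305.2376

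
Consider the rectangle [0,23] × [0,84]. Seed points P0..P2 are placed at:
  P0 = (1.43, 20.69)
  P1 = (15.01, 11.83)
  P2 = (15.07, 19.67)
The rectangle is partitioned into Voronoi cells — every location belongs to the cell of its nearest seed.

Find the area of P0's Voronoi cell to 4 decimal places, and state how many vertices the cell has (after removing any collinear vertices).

Area of P0's cell: 762.2919 (4 vertices)

1. box [0,23]×[0,84]: [(0, 0) (23, 0) (23, 84) (0, 84)]
2. ⊥bis P0·P1 via (8.22,16.26): [(0, 3.6609) (23, 38.9138) (23, 84) (0, 84)]  |A|=1442.3907
3. ⊥bis P0·P2 via (8.25,20.18): [(0, 3.6609) (7.9228, 15.8045) (13.0225, 84) (0, 84)]  |A|=762.2919
4. canonical 4-gon: [(0, 3.6609) (7.9228, 15.8045) (13.0225, 84) (0, 84)]
5. shoelace: 762.2919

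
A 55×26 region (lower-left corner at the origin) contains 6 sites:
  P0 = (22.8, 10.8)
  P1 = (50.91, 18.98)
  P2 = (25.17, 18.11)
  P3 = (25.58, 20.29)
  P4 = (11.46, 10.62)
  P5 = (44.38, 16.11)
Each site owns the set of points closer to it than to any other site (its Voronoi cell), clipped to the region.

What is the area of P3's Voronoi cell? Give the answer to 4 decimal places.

Area of P3's cell: 150.9939

1. box [0,55]×[0,26]: [(0, 0) (55, 0) (55, 26) (0, 26)]
2. ⊥bis P3·P0 via (24.19,15.545): [(0, 22.6312) (55, 6.5195) (55, 26) (0, 26)]  |A|=628.3547
3. ⊥bis P3·P1 via (38.245,19.635): [(0, 22.6312) (37.8269, 11.5502) (38.5742, 26) (0, 26)]  |A|=342.4096
4. ⊥bis P3·P2 via (25.375,19.2): [(0, 23.9724) (38.0987, 16.807) (38.5742, 26) (0, 26)]  |A|=215.9314
5. ⊥bis P3·P4 via (18.52,15.455): [(14.5626, 21.2335) (38.0987, 16.807) (38.5742, 26) (11.2983, 26)]  |A|=174.241
6. ⊥bis P3·P5 via (34.98,18.2): [(14.5626, 21.2335) (34.8079, 17.4259) (36.7143, 26) (11.2983, 26)]  |A|=150.9939
7. canonical 4-gon: [(14.5626, 21.2335) (34.8079, 17.4259) (36.7143, 26) (11.2983, 26)]
8. shoelace: 150.9939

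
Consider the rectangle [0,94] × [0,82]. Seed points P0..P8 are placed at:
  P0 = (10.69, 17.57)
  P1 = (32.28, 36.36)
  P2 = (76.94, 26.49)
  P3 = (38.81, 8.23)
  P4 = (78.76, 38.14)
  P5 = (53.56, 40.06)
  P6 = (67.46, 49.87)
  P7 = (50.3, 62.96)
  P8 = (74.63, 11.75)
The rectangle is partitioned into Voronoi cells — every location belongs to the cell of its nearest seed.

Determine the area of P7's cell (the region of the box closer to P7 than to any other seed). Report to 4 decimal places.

1. box [0,94]×[0,82]: [(0, 0) (94, 0) (94, 82) (0, 82)]
2. ⊥bis P7·P0 via (30.495,40.265): [(0, 66.8767) (76.6356, 0) (94, 0) (94, 82) (0, 82)]  |A|=5145.4311
3. ⊥bis P7·P1 via (41.29,49.66): [(0, 77.6316) (94, 13.9519) (94, 82) (0, 82)]  |A|=3403.5711
4. ⊥bis P7·P2 via (63.62,44.725): [(0, 77.6316) (56.3807, 39.4369) (94, 66.9165) (94, 82) (0, 82)]  |A|=2407.3258
5. ⊥bis P7·P3 via (44.555,35.595): [(0, 77.6316) (56.3807, 39.4369) (94, 66.9165) (94, 82) (0, 82)]  |A|=2407.3258
6. ⊥bis P7·P4 via (64.53,50.55): [(0, 77.6316) (55.4111, 40.0938) (91.9576, 82) (0, 82)]  |A|=2047.8262
7. ⊥bis P7·P5 via (51.93,51.51): [(0, 77.6316) (40.881, 49.9371) (67.2719, 53.694) (91.9576, 82) (0, 82)]  |A|=1890.6442
8. ⊥bis P7·P6 via (58.88,56.415): [(0, 77.6316) (40.881, 49.9371) (55.5292, 52.0224) (78.3968, 82) (0, 82)]  |A|=1541.8225
9. ⊥bis P7·P8 via (62.465,37.355): [(0, 77.6316) (40.881, 49.9371) (55.5292, 52.0224) (78.3968, 82) (0, 82)]  |A|=1541.8225
10. canonical 5-gon: [(0, 77.6316) (40.881, 49.9371) (55.5292, 52.0224) (78.3968, 82) (0, 82)]
11. shoelace: 1541.8225

Area of P7's cell: 1541.8225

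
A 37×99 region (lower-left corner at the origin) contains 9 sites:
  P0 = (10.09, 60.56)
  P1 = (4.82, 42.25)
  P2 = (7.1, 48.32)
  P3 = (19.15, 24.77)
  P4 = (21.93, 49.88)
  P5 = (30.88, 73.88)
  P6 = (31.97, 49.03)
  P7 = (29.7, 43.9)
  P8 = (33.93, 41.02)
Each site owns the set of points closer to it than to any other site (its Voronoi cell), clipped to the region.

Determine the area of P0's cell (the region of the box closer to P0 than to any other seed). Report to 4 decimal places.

1. box [0,37]×[0,99]: [(0, 0) (37, 0) (37, 99) (0, 99)]
2. ⊥bis P0·P1 via (7.455,51.405): [(0, 53.5507) (37, 42.9013) (37, 99) (0, 99)]  |A|=1878.6373
3. ⊥bis P0·P2 via (8.595,54.44): [(0, 56.5396) (37, 47.5012) (37, 99) (0, 99)]  |A|=1738.2453
4. ⊥bis P0·P3 via (14.62,42.665): [(0, 56.5396) (35.3331, 47.9084) (37, 48.3303) (37, 99) (0, 99)]  |A|=1737.5543
5. ⊥bis P0·P4 via (16.01,55.22): [(0, 56.5396) (14.0946, 53.0966) (37, 78.4898) (37, 99) (0, 99)]  |A|=1383.3419
6. ⊥bis P0·P5 via (20.485,67.22): [(0, 56.5396) (14.0946, 53.0966) (23.1219, 63.1043) (0.1238, 99) (0, 99)]  |A|=579.1723
7. ⊥bis P0·P6 via (21.03,54.795): [(0, 56.5396) (14.0946, 53.0966) (23.1219, 63.1043) (0.1238, 99) (0, 99)]  |A|=579.1723
8. ⊥bis P0·P7 via (19.895,52.23): [(0, 56.5396) (14.0946, 53.0966) (23.1219, 63.1043) (0.1238, 99) (0, 99)]  |A|=579.1723
9. ⊥bis P0·P8 via (22.01,50.79): [(0, 56.5396) (14.0946, 53.0966) (23.1219, 63.1043) (0.1238, 99) (0, 99)]  |A|=579.1723
10. canonical 5-gon: [(0, 56.5396) (14.0946, 53.0966) (23.1219, 63.1043) (0.1238, 99) (0, 99)]
11. shoelace: 579.1723

Area of P0's cell: 579.1723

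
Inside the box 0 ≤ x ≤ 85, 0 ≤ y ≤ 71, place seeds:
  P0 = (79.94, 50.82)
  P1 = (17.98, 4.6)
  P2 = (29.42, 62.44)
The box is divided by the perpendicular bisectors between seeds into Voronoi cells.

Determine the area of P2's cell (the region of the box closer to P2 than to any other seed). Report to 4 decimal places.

Area of P2's cell: 2018.4900

1. box [0,85]×[0,71]: [(0, 0) (85, 0) (85, 71) (0, 71)]
2. ⊥bis P2·P0 via (54.68,56.63): [(0, 0) (41.6547, 0) (57.9852, 71) (0, 71)]  |A|=3537.2152
3. ⊥bis P2·P1 via (23.7,33.52): [(0, 38.2076) (48.2478, 28.6648) (57.9852, 71) (0, 71)]  |A|=2018.49
4. canonical 4-gon: [(0, 38.2076) (48.2478, 28.6648) (57.9852, 71) (0, 71)]
5. shoelace: 2018.49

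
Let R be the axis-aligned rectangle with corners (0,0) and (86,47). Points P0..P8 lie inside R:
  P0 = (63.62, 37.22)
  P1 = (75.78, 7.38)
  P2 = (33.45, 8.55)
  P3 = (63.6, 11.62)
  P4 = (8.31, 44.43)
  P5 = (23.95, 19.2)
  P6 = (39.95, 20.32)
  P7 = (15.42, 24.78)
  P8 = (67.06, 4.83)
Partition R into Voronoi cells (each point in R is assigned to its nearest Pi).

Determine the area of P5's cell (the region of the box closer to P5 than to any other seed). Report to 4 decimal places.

1. box [0,86]×[0,47]: [(0, 0) (86, 0) (86, 47) (0, 47)]
2. ⊥bis P5·P0 via (43.785,28.21): [(0, 0) (56.5993, 0) (35.2497, 47) (0, 47)]  |A|=2158.4518
3. ⊥bis P5·P1 via (49.865,13.29): [(0, 0) (46.8342, 0) (50.0981, 14.3121) (35.2497, 47) (0, 47)]  |A|=2088.5719
4. ⊥bis P5·P2 via (28.7,13.875): [(0, 0) (13.1454, 0) (44.0691, 27.5845) (35.2497, 47) (0, 47)]  |A|=1559.1235
5. ⊥bis P5·P3 via (43.775,15.41): [(0, 0) (13.1454, 0) (44.0691, 27.5845) (35.2497, 47) (0, 47)]  |A|=1559.1235
6. ⊥bis P5·P4 via (16.13,31.815): [(0, 21.8161) (0, 0) (13.1454, 0) (44.0691, 27.5845) (36.431, 44.3995)]  |A|=1054.5526
7. ⊥bis P5·P6 via (31.95,19.76): [(30.4833, 40.7126) (0, 21.8161) (0, 0) (13.1454, 0) (32.1467, 16.9495)]  |A|=839.9662
8. ⊥bis P5·P7 via (19.685,21.99): [(30.6234, 38.7113) (5.3, 0) (13.1454, 0) (32.1467, 16.9495)]  |A|=371.5135
9. ⊥bis P5·P8 via (45.505,12.015): [(30.6234, 38.7113) (5.3, 0) (13.1454, 0) (32.1467, 16.9495)]  |A|=371.5135
10. canonical 4-gon: [(30.6234, 38.7113) (5.3, 0) (13.1454, 0) (32.1467, 16.9495)]
11. shoelace: 371.5135

Area of P5's cell: 371.5135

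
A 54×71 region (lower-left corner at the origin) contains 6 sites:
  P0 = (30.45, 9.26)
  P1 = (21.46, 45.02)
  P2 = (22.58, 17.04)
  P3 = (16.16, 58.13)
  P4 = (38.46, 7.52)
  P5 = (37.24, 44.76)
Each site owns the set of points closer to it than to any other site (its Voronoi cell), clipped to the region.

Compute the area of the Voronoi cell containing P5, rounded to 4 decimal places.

1. box [0,54]×[0,71]: [(0, 0) (54, 0) (54, 71) (0, 71)]
2. ⊥bis P5·P0 via (33.845,27.01): [(0, 33.4835) (54, 23.155) (54, 71) (0, 71)]  |A|=2304.7618
3. ⊥bis P5·P1 via (29.35,44.89): [(29.0704, 27.9232) (54, 23.155) (54, 71) (29.7802, 71)]  |A|=1118.0327
4. ⊥bis P5·P2 via (29.91,30.9): [(29.1263, 31.3145) (39.2033, 25.9851) (54, 23.155) (54, 71) (29.7802, 71)]  |A|=1100.797
5. ⊥bis P5·P3 via (26.7,51.445): [(29.5316, 55.9094) (29.1263, 31.3145) (39.2033, 25.9851) (54, 23.155) (54, 71) (39.1028, 71)]  |A|=1030.4556
6. ⊥bis P5·P4 via (37.85,26.14): [(29.5316, 55.9094) (29.1263, 31.3145) (38.8486, 26.1727) (54, 26.6691) (54, 71) (39.1028, 71)]  |A|=1002.9481
7. canonical 6-gon: [(29.5316, 55.9094) (29.1263, 31.3145) (38.8486, 26.1727) (54, 26.6691) (54, 71) (39.1028, 71)]
8. shoelace: 1002.9481

Area of P5's cell: 1002.9481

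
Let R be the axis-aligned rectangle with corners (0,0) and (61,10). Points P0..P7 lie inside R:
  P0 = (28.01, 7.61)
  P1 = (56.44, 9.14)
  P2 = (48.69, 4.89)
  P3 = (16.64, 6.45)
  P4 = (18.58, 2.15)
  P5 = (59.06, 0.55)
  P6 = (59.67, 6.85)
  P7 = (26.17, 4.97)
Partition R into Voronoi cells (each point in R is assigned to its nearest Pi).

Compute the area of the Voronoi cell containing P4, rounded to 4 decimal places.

1. box [0,61]×[0,10]: [(0, 0) (61, 0) (61, 10) (0, 10)]
2. ⊥bis P4·P0 via (23.295,4.88): [(0, 0) (26.1205, 0) (20.3305, 10) (0, 10)]  |A|=232.2552
3. ⊥bis P4·P1 via (37.51,5.645): [(0, 0) (26.1205, 0) (20.3305, 10) (0, 10)]  |A|=232.2552
4. ⊥bis P4·P2 via (33.635,3.52): [(0, 0) (26.1205, 0) (20.3305, 10) (0, 10)]  |A|=232.2552
5. ⊥bis P4·P3 via (17.61,4.3): [(8.0791, 0) (26.1205, 0) (22.3838, 6.4538)]  |A|=58.2176
6. ⊥bis P4·P5 via (38.82,1.35): [(8.0791, 0) (26.1205, 0) (22.3838, 6.4538)]  |A|=58.2176
7. ⊥bis P4·P6 via (39.125,4.5): [(8.0791, 0) (26.1205, 0) (22.3838, 6.4538)]  |A|=58.2176
8. ⊥bis P4·P7 via (22.375,3.56): [(21.4555, 6.0349) (8.0791, 0) (23.6977, 0)]  |A|=47.1286
9. canonical 3-gon: [(21.4555, 6.0349) (8.0791, 0) (23.6977, 0)]
10. shoelace: 47.1286

Area of P4's cell: 47.1286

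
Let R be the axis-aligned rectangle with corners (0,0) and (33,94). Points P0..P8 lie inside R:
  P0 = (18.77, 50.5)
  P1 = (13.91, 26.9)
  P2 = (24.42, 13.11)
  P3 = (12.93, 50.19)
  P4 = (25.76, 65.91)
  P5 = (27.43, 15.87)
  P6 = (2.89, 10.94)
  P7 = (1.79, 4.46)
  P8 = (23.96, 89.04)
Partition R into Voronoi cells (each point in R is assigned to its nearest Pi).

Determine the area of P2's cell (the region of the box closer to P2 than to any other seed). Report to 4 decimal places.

Area of P2's cell: 284.6768

1. box [0,33]×[0,94]: [(0, 0) (33, 0) (33, 94) (0, 94)]
2. ⊥bis P2·P0 via (21.595,31.805): [(0, 28.5418) (0, 0) (33, 0) (33, 33.5284)]  |A|=1024.1581
3. ⊥bis P2·P1 via (19.165,20.005): [(0, 5.3985) (0, 0) (33, 0) (33, 30.5493)]  |A|=593.138
4. ⊥bis P2·P3 via (18.675,31.65): [(0, 5.3985) (0, 0) (33, 0) (33, 30.5493)]  |A|=593.138
5. ⊥bis P2·P4 via (25.09,39.51): [(0, 5.3985) (0, 0) (33, 0) (33, 30.5493)]  |A|=593.138
6. ⊥bis P2·P5 via (25.925,14.49): [(20.1675, 20.769) (0, 5.3985) (0, 0) (33, 0) (33, 6.7741)]  |A|=440.5905
7. ⊥bis P2·P6 via (13.655,12.025): [(20.1675, 20.769) (13.3011, 15.5359) (14.867, 0) (33, 0) (33, 6.7741)]  |A|=289.2017
8. ⊥bis P2·P7 via (13.105,8.785): [(20.1675, 20.769) (13.3011, 15.5359) (14.2955, 5.6705) (16.4629, 0) (33, 0) (33, 6.7741)]  |A|=284.6768
9. ⊥bis P2·P8 via (24.19,51.075): [(20.1675, 20.769) (13.3011, 15.5359) (14.2955, 5.6705) (16.4629, 0) (33, 0) (33, 6.7741)]  |A|=284.6768
10. canonical 6-gon: [(20.1675, 20.769) (13.3011, 15.5359) (14.2955, 5.6705) (16.4629, 0) (33, 0) (33, 6.7741)]
11. shoelace: 284.6768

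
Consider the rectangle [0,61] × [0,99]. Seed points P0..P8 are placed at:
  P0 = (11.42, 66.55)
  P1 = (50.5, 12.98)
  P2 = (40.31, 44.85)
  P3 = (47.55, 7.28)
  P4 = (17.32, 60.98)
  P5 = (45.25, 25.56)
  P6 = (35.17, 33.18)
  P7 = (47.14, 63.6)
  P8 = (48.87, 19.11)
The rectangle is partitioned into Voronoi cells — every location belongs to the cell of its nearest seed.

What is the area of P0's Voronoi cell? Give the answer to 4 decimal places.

1. box [0,61]×[0,99]: [(0, 0) (61, 0) (61, 99) (0, 99)]
2. ⊥bis P0·P1 via (30.96,39.765): [(0, 17.1793) (61, 61.6796) (61, 99) (0, 99)]  |A|=3633.8051
3. ⊥bis P0·P2 via (25.865,55.7): [(0, 21.265) (58.3887, 99) (0, 99)]  |A|=2269.4237
4. ⊥bis P0·P3 via (29.485,36.915): [(0, 21.265) (58.3887, 99) (0, 99)]  |A|=2269.4237
5. ⊥bis P0·P4 via (14.37,63.765): [(0, 48.5436) (47.6342, 99) (0, 99)]  |A|=1201.725
6. ⊥bis P0·P5 via (28.335,46.055): [(0, 48.5436) (47.6342, 99) (0, 99)]  |A|=1201.725
7. ⊥bis P0·P6 via (23.295,49.865): [(0, 48.5436) (47.6342, 99) (0, 99)]  |A|=1201.725
8. ⊥bis P0·P7 via (29.28,65.075): [(0, 48.5436) (30.5908, 80.9468) (32.0818, 99) (0, 99)]  |A|=1061.3392
9. ⊥bis P0·P8 via (30.145,42.83): [(0, 48.5436) (30.5908, 80.9468) (32.0818, 99) (0, 99)]  |A|=1061.3392
10. canonical 4-gon: [(0, 48.5436) (30.5908, 80.9468) (32.0818, 99) (0, 99)]
11. shoelace: 1061.3392

Area of P0's cell: 1061.3392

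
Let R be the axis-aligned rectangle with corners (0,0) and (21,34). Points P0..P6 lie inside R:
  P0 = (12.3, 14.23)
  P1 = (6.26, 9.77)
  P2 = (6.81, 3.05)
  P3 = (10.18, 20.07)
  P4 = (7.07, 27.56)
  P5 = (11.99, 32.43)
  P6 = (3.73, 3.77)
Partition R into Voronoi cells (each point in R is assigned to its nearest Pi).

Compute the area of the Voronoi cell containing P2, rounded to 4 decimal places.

Area of P2's cell: 91.4263

1. box [0,21]×[0,34]: [(0, 0) (21, 0) (21, 34) (0, 34)]
2. ⊥bis P2·P0 via (9.555,8.64): [(0, 13.332) (0, 0) (21, 0) (21, 3.0199)]  |A|=171.695
3. ⊥bis P2·P1 via (6.535,6.41): [(13.016, 6.9404) (0, 5.8751) (0, 0) (21, 0) (21, 3.0199)]  |A|=123.1654
4. ⊥bis P2·P3 via (8.495,11.56): [(13.016, 6.9404) (0, 5.8751) (0, 0) (21, 0) (21, 3.0199)]  |A|=123.1654
5. ⊥bis P2·P4 via (6.94,15.305): [(13.016, 6.9404) (0, 5.8751) (0, 0) (21, 0) (21, 3.0199)]  |A|=123.1654
6. ⊥bis P2·P5 via (9.4,17.74): [(13.016, 6.9404) (0, 5.8751) (0, 0) (21, 0) (21, 3.0199)]  |A|=123.1654
7. ⊥bis P2·P6 via (5.27,3.41): [(13.016, 6.9404) (5.9603, 6.363) (4.4729, 0) (21, 0) (21, 3.0199)]  |A|=91.4263
8. canonical 5-gon: [(13.016, 6.9404) (5.9603, 6.363) (4.4729, 0) (21, 0) (21, 3.0199)]
9. shoelace: 91.4263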